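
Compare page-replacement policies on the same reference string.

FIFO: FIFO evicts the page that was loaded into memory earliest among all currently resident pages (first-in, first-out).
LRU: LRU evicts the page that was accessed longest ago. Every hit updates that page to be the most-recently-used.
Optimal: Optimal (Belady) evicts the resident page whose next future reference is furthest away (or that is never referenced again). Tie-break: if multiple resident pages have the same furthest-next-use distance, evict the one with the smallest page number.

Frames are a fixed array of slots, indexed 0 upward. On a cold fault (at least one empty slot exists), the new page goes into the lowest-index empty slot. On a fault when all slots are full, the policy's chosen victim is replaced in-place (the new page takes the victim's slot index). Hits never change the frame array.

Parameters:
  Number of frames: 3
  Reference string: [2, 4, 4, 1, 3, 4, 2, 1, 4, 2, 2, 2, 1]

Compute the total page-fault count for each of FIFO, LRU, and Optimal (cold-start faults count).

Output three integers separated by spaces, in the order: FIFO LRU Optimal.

Answer: 7 6 5

Derivation:
--- FIFO ---
  step 0: ref 2 -> FAULT, frames=[2,-,-] (faults so far: 1)
  step 1: ref 4 -> FAULT, frames=[2,4,-] (faults so far: 2)
  step 2: ref 4 -> HIT, frames=[2,4,-] (faults so far: 2)
  step 3: ref 1 -> FAULT, frames=[2,4,1] (faults so far: 3)
  step 4: ref 3 -> FAULT, evict 2, frames=[3,4,1] (faults so far: 4)
  step 5: ref 4 -> HIT, frames=[3,4,1] (faults so far: 4)
  step 6: ref 2 -> FAULT, evict 4, frames=[3,2,1] (faults so far: 5)
  step 7: ref 1 -> HIT, frames=[3,2,1] (faults so far: 5)
  step 8: ref 4 -> FAULT, evict 1, frames=[3,2,4] (faults so far: 6)
  step 9: ref 2 -> HIT, frames=[3,2,4] (faults so far: 6)
  step 10: ref 2 -> HIT, frames=[3,2,4] (faults so far: 6)
  step 11: ref 2 -> HIT, frames=[3,2,4] (faults so far: 6)
  step 12: ref 1 -> FAULT, evict 3, frames=[1,2,4] (faults so far: 7)
  FIFO total faults: 7
--- LRU ---
  step 0: ref 2 -> FAULT, frames=[2,-,-] (faults so far: 1)
  step 1: ref 4 -> FAULT, frames=[2,4,-] (faults so far: 2)
  step 2: ref 4 -> HIT, frames=[2,4,-] (faults so far: 2)
  step 3: ref 1 -> FAULT, frames=[2,4,1] (faults so far: 3)
  step 4: ref 3 -> FAULT, evict 2, frames=[3,4,1] (faults so far: 4)
  step 5: ref 4 -> HIT, frames=[3,4,1] (faults so far: 4)
  step 6: ref 2 -> FAULT, evict 1, frames=[3,4,2] (faults so far: 5)
  step 7: ref 1 -> FAULT, evict 3, frames=[1,4,2] (faults so far: 6)
  step 8: ref 4 -> HIT, frames=[1,4,2] (faults so far: 6)
  step 9: ref 2 -> HIT, frames=[1,4,2] (faults so far: 6)
  step 10: ref 2 -> HIT, frames=[1,4,2] (faults so far: 6)
  step 11: ref 2 -> HIT, frames=[1,4,2] (faults so far: 6)
  step 12: ref 1 -> HIT, frames=[1,4,2] (faults so far: 6)
  LRU total faults: 6
--- Optimal ---
  step 0: ref 2 -> FAULT, frames=[2,-,-] (faults so far: 1)
  step 1: ref 4 -> FAULT, frames=[2,4,-] (faults so far: 2)
  step 2: ref 4 -> HIT, frames=[2,4,-] (faults so far: 2)
  step 3: ref 1 -> FAULT, frames=[2,4,1] (faults so far: 3)
  step 4: ref 3 -> FAULT, evict 1, frames=[2,4,3] (faults so far: 4)
  step 5: ref 4 -> HIT, frames=[2,4,3] (faults so far: 4)
  step 6: ref 2 -> HIT, frames=[2,4,3] (faults so far: 4)
  step 7: ref 1 -> FAULT, evict 3, frames=[2,4,1] (faults so far: 5)
  step 8: ref 4 -> HIT, frames=[2,4,1] (faults so far: 5)
  step 9: ref 2 -> HIT, frames=[2,4,1] (faults so far: 5)
  step 10: ref 2 -> HIT, frames=[2,4,1] (faults so far: 5)
  step 11: ref 2 -> HIT, frames=[2,4,1] (faults so far: 5)
  step 12: ref 1 -> HIT, frames=[2,4,1] (faults so far: 5)
  Optimal total faults: 5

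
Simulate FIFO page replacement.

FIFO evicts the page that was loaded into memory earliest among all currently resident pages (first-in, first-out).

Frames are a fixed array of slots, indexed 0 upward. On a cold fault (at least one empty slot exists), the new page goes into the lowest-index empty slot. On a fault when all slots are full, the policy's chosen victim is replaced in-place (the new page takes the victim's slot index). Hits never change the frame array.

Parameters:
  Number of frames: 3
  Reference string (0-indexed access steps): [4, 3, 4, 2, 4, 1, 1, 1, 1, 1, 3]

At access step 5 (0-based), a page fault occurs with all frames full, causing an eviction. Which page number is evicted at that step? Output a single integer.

Step 0: ref 4 -> FAULT, frames=[4,-,-]
Step 1: ref 3 -> FAULT, frames=[4,3,-]
Step 2: ref 4 -> HIT, frames=[4,3,-]
Step 3: ref 2 -> FAULT, frames=[4,3,2]
Step 4: ref 4 -> HIT, frames=[4,3,2]
Step 5: ref 1 -> FAULT, evict 4, frames=[1,3,2]
At step 5: evicted page 4

Answer: 4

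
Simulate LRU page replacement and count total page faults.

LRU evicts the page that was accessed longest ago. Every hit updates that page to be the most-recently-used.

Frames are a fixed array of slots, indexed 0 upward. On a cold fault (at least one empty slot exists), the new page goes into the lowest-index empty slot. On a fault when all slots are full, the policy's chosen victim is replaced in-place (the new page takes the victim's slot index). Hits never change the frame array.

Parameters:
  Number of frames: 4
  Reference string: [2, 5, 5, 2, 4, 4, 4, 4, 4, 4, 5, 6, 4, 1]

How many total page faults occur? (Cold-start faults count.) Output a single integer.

Step 0: ref 2 → FAULT, frames=[2,-,-,-]
Step 1: ref 5 → FAULT, frames=[2,5,-,-]
Step 2: ref 5 → HIT, frames=[2,5,-,-]
Step 3: ref 2 → HIT, frames=[2,5,-,-]
Step 4: ref 4 → FAULT, frames=[2,5,4,-]
Step 5: ref 4 → HIT, frames=[2,5,4,-]
Step 6: ref 4 → HIT, frames=[2,5,4,-]
Step 7: ref 4 → HIT, frames=[2,5,4,-]
Step 8: ref 4 → HIT, frames=[2,5,4,-]
Step 9: ref 4 → HIT, frames=[2,5,4,-]
Step 10: ref 5 → HIT, frames=[2,5,4,-]
Step 11: ref 6 → FAULT, frames=[2,5,4,6]
Step 12: ref 4 → HIT, frames=[2,5,4,6]
Step 13: ref 1 → FAULT (evict 2), frames=[1,5,4,6]
Total faults: 5

Answer: 5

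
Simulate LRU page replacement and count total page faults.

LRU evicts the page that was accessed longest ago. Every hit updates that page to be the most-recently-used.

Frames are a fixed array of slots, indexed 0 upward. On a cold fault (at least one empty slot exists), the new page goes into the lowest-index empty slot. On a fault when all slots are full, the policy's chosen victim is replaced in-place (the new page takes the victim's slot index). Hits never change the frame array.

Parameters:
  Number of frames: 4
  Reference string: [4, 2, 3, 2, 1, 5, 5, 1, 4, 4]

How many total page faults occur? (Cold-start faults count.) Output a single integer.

Step 0: ref 4 → FAULT, frames=[4,-,-,-]
Step 1: ref 2 → FAULT, frames=[4,2,-,-]
Step 2: ref 3 → FAULT, frames=[4,2,3,-]
Step 3: ref 2 → HIT, frames=[4,2,3,-]
Step 4: ref 1 → FAULT, frames=[4,2,3,1]
Step 5: ref 5 → FAULT (evict 4), frames=[5,2,3,1]
Step 6: ref 5 → HIT, frames=[5,2,3,1]
Step 7: ref 1 → HIT, frames=[5,2,3,1]
Step 8: ref 4 → FAULT (evict 3), frames=[5,2,4,1]
Step 9: ref 4 → HIT, frames=[5,2,4,1]
Total faults: 6

Answer: 6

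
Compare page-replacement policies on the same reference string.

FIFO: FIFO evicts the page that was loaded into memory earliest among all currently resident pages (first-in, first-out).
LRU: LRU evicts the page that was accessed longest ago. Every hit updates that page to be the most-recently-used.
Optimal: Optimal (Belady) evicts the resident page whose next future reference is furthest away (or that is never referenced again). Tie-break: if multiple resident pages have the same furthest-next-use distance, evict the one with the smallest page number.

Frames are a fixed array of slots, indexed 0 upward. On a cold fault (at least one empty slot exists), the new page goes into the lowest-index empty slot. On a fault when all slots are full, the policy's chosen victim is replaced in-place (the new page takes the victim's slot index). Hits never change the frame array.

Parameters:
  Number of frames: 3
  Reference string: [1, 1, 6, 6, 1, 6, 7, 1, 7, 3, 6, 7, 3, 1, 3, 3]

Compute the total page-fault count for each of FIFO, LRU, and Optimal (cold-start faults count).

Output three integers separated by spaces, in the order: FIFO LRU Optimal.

Answer: 5 6 5

Derivation:
--- FIFO ---
  step 0: ref 1 -> FAULT, frames=[1,-,-] (faults so far: 1)
  step 1: ref 1 -> HIT, frames=[1,-,-] (faults so far: 1)
  step 2: ref 6 -> FAULT, frames=[1,6,-] (faults so far: 2)
  step 3: ref 6 -> HIT, frames=[1,6,-] (faults so far: 2)
  step 4: ref 1 -> HIT, frames=[1,6,-] (faults so far: 2)
  step 5: ref 6 -> HIT, frames=[1,6,-] (faults so far: 2)
  step 6: ref 7 -> FAULT, frames=[1,6,7] (faults so far: 3)
  step 7: ref 1 -> HIT, frames=[1,6,7] (faults so far: 3)
  step 8: ref 7 -> HIT, frames=[1,6,7] (faults so far: 3)
  step 9: ref 3 -> FAULT, evict 1, frames=[3,6,7] (faults so far: 4)
  step 10: ref 6 -> HIT, frames=[3,6,7] (faults so far: 4)
  step 11: ref 7 -> HIT, frames=[3,6,7] (faults so far: 4)
  step 12: ref 3 -> HIT, frames=[3,6,7] (faults so far: 4)
  step 13: ref 1 -> FAULT, evict 6, frames=[3,1,7] (faults so far: 5)
  step 14: ref 3 -> HIT, frames=[3,1,7] (faults so far: 5)
  step 15: ref 3 -> HIT, frames=[3,1,7] (faults so far: 5)
  FIFO total faults: 5
--- LRU ---
  step 0: ref 1 -> FAULT, frames=[1,-,-] (faults so far: 1)
  step 1: ref 1 -> HIT, frames=[1,-,-] (faults so far: 1)
  step 2: ref 6 -> FAULT, frames=[1,6,-] (faults so far: 2)
  step 3: ref 6 -> HIT, frames=[1,6,-] (faults so far: 2)
  step 4: ref 1 -> HIT, frames=[1,6,-] (faults so far: 2)
  step 5: ref 6 -> HIT, frames=[1,6,-] (faults so far: 2)
  step 6: ref 7 -> FAULT, frames=[1,6,7] (faults so far: 3)
  step 7: ref 1 -> HIT, frames=[1,6,7] (faults so far: 3)
  step 8: ref 7 -> HIT, frames=[1,6,7] (faults so far: 3)
  step 9: ref 3 -> FAULT, evict 6, frames=[1,3,7] (faults so far: 4)
  step 10: ref 6 -> FAULT, evict 1, frames=[6,3,7] (faults so far: 5)
  step 11: ref 7 -> HIT, frames=[6,3,7] (faults so far: 5)
  step 12: ref 3 -> HIT, frames=[6,3,7] (faults so far: 5)
  step 13: ref 1 -> FAULT, evict 6, frames=[1,3,7] (faults so far: 6)
  step 14: ref 3 -> HIT, frames=[1,3,7] (faults so far: 6)
  step 15: ref 3 -> HIT, frames=[1,3,7] (faults so far: 6)
  LRU total faults: 6
--- Optimal ---
  step 0: ref 1 -> FAULT, frames=[1,-,-] (faults so far: 1)
  step 1: ref 1 -> HIT, frames=[1,-,-] (faults so far: 1)
  step 2: ref 6 -> FAULT, frames=[1,6,-] (faults so far: 2)
  step 3: ref 6 -> HIT, frames=[1,6,-] (faults so far: 2)
  step 4: ref 1 -> HIT, frames=[1,6,-] (faults so far: 2)
  step 5: ref 6 -> HIT, frames=[1,6,-] (faults so far: 2)
  step 6: ref 7 -> FAULT, frames=[1,6,7] (faults so far: 3)
  step 7: ref 1 -> HIT, frames=[1,6,7] (faults so far: 3)
  step 8: ref 7 -> HIT, frames=[1,6,7] (faults so far: 3)
  step 9: ref 3 -> FAULT, evict 1, frames=[3,6,7] (faults so far: 4)
  step 10: ref 6 -> HIT, frames=[3,6,7] (faults so far: 4)
  step 11: ref 7 -> HIT, frames=[3,6,7] (faults so far: 4)
  step 12: ref 3 -> HIT, frames=[3,6,7] (faults so far: 4)
  step 13: ref 1 -> FAULT, evict 6, frames=[3,1,7] (faults so far: 5)
  step 14: ref 3 -> HIT, frames=[3,1,7] (faults so far: 5)
  step 15: ref 3 -> HIT, frames=[3,1,7] (faults so far: 5)
  Optimal total faults: 5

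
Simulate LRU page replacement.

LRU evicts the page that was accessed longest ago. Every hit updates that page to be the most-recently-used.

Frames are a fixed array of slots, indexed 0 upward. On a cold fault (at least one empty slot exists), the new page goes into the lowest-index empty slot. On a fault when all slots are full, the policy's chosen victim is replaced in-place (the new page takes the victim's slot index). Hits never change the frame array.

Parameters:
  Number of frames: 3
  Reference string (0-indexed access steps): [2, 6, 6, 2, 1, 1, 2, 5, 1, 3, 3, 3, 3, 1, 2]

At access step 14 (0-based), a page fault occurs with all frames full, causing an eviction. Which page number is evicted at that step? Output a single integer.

Step 0: ref 2 -> FAULT, frames=[2,-,-]
Step 1: ref 6 -> FAULT, frames=[2,6,-]
Step 2: ref 6 -> HIT, frames=[2,6,-]
Step 3: ref 2 -> HIT, frames=[2,6,-]
Step 4: ref 1 -> FAULT, frames=[2,6,1]
Step 5: ref 1 -> HIT, frames=[2,6,1]
Step 6: ref 2 -> HIT, frames=[2,6,1]
Step 7: ref 5 -> FAULT, evict 6, frames=[2,5,1]
Step 8: ref 1 -> HIT, frames=[2,5,1]
Step 9: ref 3 -> FAULT, evict 2, frames=[3,5,1]
Step 10: ref 3 -> HIT, frames=[3,5,1]
Step 11: ref 3 -> HIT, frames=[3,5,1]
Step 12: ref 3 -> HIT, frames=[3,5,1]
Step 13: ref 1 -> HIT, frames=[3,5,1]
Step 14: ref 2 -> FAULT, evict 5, frames=[3,2,1]
At step 14: evicted page 5

Answer: 5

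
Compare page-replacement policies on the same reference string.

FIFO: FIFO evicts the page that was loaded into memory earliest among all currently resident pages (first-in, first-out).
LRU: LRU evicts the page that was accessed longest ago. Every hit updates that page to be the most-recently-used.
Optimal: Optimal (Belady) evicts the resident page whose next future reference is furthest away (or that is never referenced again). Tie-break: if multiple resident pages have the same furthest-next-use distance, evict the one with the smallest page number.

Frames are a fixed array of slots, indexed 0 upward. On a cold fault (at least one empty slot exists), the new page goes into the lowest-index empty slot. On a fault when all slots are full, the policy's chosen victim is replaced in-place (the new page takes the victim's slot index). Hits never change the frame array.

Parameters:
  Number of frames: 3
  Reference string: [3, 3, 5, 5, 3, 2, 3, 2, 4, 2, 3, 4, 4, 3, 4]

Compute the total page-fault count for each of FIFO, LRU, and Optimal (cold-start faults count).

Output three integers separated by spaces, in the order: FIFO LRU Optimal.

--- FIFO ---
  step 0: ref 3 -> FAULT, frames=[3,-,-] (faults so far: 1)
  step 1: ref 3 -> HIT, frames=[3,-,-] (faults so far: 1)
  step 2: ref 5 -> FAULT, frames=[3,5,-] (faults so far: 2)
  step 3: ref 5 -> HIT, frames=[3,5,-] (faults so far: 2)
  step 4: ref 3 -> HIT, frames=[3,5,-] (faults so far: 2)
  step 5: ref 2 -> FAULT, frames=[3,5,2] (faults so far: 3)
  step 6: ref 3 -> HIT, frames=[3,5,2] (faults so far: 3)
  step 7: ref 2 -> HIT, frames=[3,5,2] (faults so far: 3)
  step 8: ref 4 -> FAULT, evict 3, frames=[4,5,2] (faults so far: 4)
  step 9: ref 2 -> HIT, frames=[4,5,2] (faults so far: 4)
  step 10: ref 3 -> FAULT, evict 5, frames=[4,3,2] (faults so far: 5)
  step 11: ref 4 -> HIT, frames=[4,3,2] (faults so far: 5)
  step 12: ref 4 -> HIT, frames=[4,3,2] (faults so far: 5)
  step 13: ref 3 -> HIT, frames=[4,3,2] (faults so far: 5)
  step 14: ref 4 -> HIT, frames=[4,3,2] (faults so far: 5)
  FIFO total faults: 5
--- LRU ---
  step 0: ref 3 -> FAULT, frames=[3,-,-] (faults so far: 1)
  step 1: ref 3 -> HIT, frames=[3,-,-] (faults so far: 1)
  step 2: ref 5 -> FAULT, frames=[3,5,-] (faults so far: 2)
  step 3: ref 5 -> HIT, frames=[3,5,-] (faults so far: 2)
  step 4: ref 3 -> HIT, frames=[3,5,-] (faults so far: 2)
  step 5: ref 2 -> FAULT, frames=[3,5,2] (faults so far: 3)
  step 6: ref 3 -> HIT, frames=[3,5,2] (faults so far: 3)
  step 7: ref 2 -> HIT, frames=[3,5,2] (faults so far: 3)
  step 8: ref 4 -> FAULT, evict 5, frames=[3,4,2] (faults so far: 4)
  step 9: ref 2 -> HIT, frames=[3,4,2] (faults so far: 4)
  step 10: ref 3 -> HIT, frames=[3,4,2] (faults so far: 4)
  step 11: ref 4 -> HIT, frames=[3,4,2] (faults so far: 4)
  step 12: ref 4 -> HIT, frames=[3,4,2] (faults so far: 4)
  step 13: ref 3 -> HIT, frames=[3,4,2] (faults so far: 4)
  step 14: ref 4 -> HIT, frames=[3,4,2] (faults so far: 4)
  LRU total faults: 4
--- Optimal ---
  step 0: ref 3 -> FAULT, frames=[3,-,-] (faults so far: 1)
  step 1: ref 3 -> HIT, frames=[3,-,-] (faults so far: 1)
  step 2: ref 5 -> FAULT, frames=[3,5,-] (faults so far: 2)
  step 3: ref 5 -> HIT, frames=[3,5,-] (faults so far: 2)
  step 4: ref 3 -> HIT, frames=[3,5,-] (faults so far: 2)
  step 5: ref 2 -> FAULT, frames=[3,5,2] (faults so far: 3)
  step 6: ref 3 -> HIT, frames=[3,5,2] (faults so far: 3)
  step 7: ref 2 -> HIT, frames=[3,5,2] (faults so far: 3)
  step 8: ref 4 -> FAULT, evict 5, frames=[3,4,2] (faults so far: 4)
  step 9: ref 2 -> HIT, frames=[3,4,2] (faults so far: 4)
  step 10: ref 3 -> HIT, frames=[3,4,2] (faults so far: 4)
  step 11: ref 4 -> HIT, frames=[3,4,2] (faults so far: 4)
  step 12: ref 4 -> HIT, frames=[3,4,2] (faults so far: 4)
  step 13: ref 3 -> HIT, frames=[3,4,2] (faults so far: 4)
  step 14: ref 4 -> HIT, frames=[3,4,2] (faults so far: 4)
  Optimal total faults: 4

Answer: 5 4 4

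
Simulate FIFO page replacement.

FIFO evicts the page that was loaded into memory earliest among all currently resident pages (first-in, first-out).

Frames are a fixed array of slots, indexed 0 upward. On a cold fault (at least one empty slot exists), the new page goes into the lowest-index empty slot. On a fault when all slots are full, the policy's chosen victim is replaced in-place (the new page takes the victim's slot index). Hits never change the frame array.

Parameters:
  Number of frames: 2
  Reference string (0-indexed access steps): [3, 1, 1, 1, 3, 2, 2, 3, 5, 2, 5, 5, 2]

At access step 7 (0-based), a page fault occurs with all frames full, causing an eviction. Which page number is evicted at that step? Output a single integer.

Step 0: ref 3 -> FAULT, frames=[3,-]
Step 1: ref 1 -> FAULT, frames=[3,1]
Step 2: ref 1 -> HIT, frames=[3,1]
Step 3: ref 1 -> HIT, frames=[3,1]
Step 4: ref 3 -> HIT, frames=[3,1]
Step 5: ref 2 -> FAULT, evict 3, frames=[2,1]
Step 6: ref 2 -> HIT, frames=[2,1]
Step 7: ref 3 -> FAULT, evict 1, frames=[2,3]
At step 7: evicted page 1

Answer: 1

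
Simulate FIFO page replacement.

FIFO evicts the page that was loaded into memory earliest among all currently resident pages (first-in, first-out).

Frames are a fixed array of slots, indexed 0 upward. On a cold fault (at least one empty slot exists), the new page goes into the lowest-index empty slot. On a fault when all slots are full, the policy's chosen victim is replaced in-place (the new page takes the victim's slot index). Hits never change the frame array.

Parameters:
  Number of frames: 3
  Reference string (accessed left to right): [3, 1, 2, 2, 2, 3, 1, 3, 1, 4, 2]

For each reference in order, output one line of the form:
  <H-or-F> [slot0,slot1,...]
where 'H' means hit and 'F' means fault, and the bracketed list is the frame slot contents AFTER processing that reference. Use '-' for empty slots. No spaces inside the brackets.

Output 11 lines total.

F [3,-,-]
F [3,1,-]
F [3,1,2]
H [3,1,2]
H [3,1,2]
H [3,1,2]
H [3,1,2]
H [3,1,2]
H [3,1,2]
F [4,1,2]
H [4,1,2]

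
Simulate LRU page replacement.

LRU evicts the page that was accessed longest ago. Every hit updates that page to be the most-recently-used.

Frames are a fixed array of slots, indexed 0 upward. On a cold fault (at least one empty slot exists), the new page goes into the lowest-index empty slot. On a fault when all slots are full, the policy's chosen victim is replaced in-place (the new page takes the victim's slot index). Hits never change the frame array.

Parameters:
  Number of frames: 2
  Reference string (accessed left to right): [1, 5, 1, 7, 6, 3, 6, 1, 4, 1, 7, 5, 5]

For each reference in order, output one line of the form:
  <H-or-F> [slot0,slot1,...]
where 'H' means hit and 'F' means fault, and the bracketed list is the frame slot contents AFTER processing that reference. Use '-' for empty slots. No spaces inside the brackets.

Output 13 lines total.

F [1,-]
F [1,5]
H [1,5]
F [1,7]
F [6,7]
F [6,3]
H [6,3]
F [6,1]
F [4,1]
H [4,1]
F [7,1]
F [7,5]
H [7,5]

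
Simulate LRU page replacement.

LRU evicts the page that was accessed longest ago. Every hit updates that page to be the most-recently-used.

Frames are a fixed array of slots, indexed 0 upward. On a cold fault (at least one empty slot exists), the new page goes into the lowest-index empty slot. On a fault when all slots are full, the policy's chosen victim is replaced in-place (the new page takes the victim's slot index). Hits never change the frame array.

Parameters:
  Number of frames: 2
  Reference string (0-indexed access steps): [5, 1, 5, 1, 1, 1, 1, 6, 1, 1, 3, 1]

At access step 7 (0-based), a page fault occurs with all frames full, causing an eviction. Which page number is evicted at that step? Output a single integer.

Step 0: ref 5 -> FAULT, frames=[5,-]
Step 1: ref 1 -> FAULT, frames=[5,1]
Step 2: ref 5 -> HIT, frames=[5,1]
Step 3: ref 1 -> HIT, frames=[5,1]
Step 4: ref 1 -> HIT, frames=[5,1]
Step 5: ref 1 -> HIT, frames=[5,1]
Step 6: ref 1 -> HIT, frames=[5,1]
Step 7: ref 6 -> FAULT, evict 5, frames=[6,1]
At step 7: evicted page 5

Answer: 5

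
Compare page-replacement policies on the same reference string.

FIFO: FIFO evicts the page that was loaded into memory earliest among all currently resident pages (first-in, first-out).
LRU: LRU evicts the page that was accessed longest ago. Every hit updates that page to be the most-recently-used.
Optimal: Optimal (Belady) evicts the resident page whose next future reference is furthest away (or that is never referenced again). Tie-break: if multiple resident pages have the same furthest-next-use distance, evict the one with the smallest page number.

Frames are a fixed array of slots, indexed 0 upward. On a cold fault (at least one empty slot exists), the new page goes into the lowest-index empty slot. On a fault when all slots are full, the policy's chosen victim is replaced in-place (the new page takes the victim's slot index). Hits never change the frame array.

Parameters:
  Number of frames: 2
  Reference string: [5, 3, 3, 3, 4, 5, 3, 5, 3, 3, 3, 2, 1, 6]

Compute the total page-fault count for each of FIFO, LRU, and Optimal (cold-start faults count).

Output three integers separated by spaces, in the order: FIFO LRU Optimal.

--- FIFO ---
  step 0: ref 5 -> FAULT, frames=[5,-] (faults so far: 1)
  step 1: ref 3 -> FAULT, frames=[5,3] (faults so far: 2)
  step 2: ref 3 -> HIT, frames=[5,3] (faults so far: 2)
  step 3: ref 3 -> HIT, frames=[5,3] (faults so far: 2)
  step 4: ref 4 -> FAULT, evict 5, frames=[4,3] (faults so far: 3)
  step 5: ref 5 -> FAULT, evict 3, frames=[4,5] (faults so far: 4)
  step 6: ref 3 -> FAULT, evict 4, frames=[3,5] (faults so far: 5)
  step 7: ref 5 -> HIT, frames=[3,5] (faults so far: 5)
  step 8: ref 3 -> HIT, frames=[3,5] (faults so far: 5)
  step 9: ref 3 -> HIT, frames=[3,5] (faults so far: 5)
  step 10: ref 3 -> HIT, frames=[3,5] (faults so far: 5)
  step 11: ref 2 -> FAULT, evict 5, frames=[3,2] (faults so far: 6)
  step 12: ref 1 -> FAULT, evict 3, frames=[1,2] (faults so far: 7)
  step 13: ref 6 -> FAULT, evict 2, frames=[1,6] (faults so far: 8)
  FIFO total faults: 8
--- LRU ---
  step 0: ref 5 -> FAULT, frames=[5,-] (faults so far: 1)
  step 1: ref 3 -> FAULT, frames=[5,3] (faults so far: 2)
  step 2: ref 3 -> HIT, frames=[5,3] (faults so far: 2)
  step 3: ref 3 -> HIT, frames=[5,3] (faults so far: 2)
  step 4: ref 4 -> FAULT, evict 5, frames=[4,3] (faults so far: 3)
  step 5: ref 5 -> FAULT, evict 3, frames=[4,5] (faults so far: 4)
  step 6: ref 3 -> FAULT, evict 4, frames=[3,5] (faults so far: 5)
  step 7: ref 5 -> HIT, frames=[3,5] (faults so far: 5)
  step 8: ref 3 -> HIT, frames=[3,5] (faults so far: 5)
  step 9: ref 3 -> HIT, frames=[3,5] (faults so far: 5)
  step 10: ref 3 -> HIT, frames=[3,5] (faults so far: 5)
  step 11: ref 2 -> FAULT, evict 5, frames=[3,2] (faults so far: 6)
  step 12: ref 1 -> FAULT, evict 3, frames=[1,2] (faults so far: 7)
  step 13: ref 6 -> FAULT, evict 2, frames=[1,6] (faults so far: 8)
  LRU total faults: 8
--- Optimal ---
  step 0: ref 5 -> FAULT, frames=[5,-] (faults so far: 1)
  step 1: ref 3 -> FAULT, frames=[5,3] (faults so far: 2)
  step 2: ref 3 -> HIT, frames=[5,3] (faults so far: 2)
  step 3: ref 3 -> HIT, frames=[5,3] (faults so far: 2)
  step 4: ref 4 -> FAULT, evict 3, frames=[5,4] (faults so far: 3)
  step 5: ref 5 -> HIT, frames=[5,4] (faults so far: 3)
  step 6: ref 3 -> FAULT, evict 4, frames=[5,3] (faults so far: 4)
  step 7: ref 5 -> HIT, frames=[5,3] (faults so far: 4)
  step 8: ref 3 -> HIT, frames=[5,3] (faults so far: 4)
  step 9: ref 3 -> HIT, frames=[5,3] (faults so far: 4)
  step 10: ref 3 -> HIT, frames=[5,3] (faults so far: 4)
  step 11: ref 2 -> FAULT, evict 3, frames=[5,2] (faults so far: 5)
  step 12: ref 1 -> FAULT, evict 2, frames=[5,1] (faults so far: 6)
  step 13: ref 6 -> FAULT, evict 1, frames=[5,6] (faults so far: 7)
  Optimal total faults: 7

Answer: 8 8 7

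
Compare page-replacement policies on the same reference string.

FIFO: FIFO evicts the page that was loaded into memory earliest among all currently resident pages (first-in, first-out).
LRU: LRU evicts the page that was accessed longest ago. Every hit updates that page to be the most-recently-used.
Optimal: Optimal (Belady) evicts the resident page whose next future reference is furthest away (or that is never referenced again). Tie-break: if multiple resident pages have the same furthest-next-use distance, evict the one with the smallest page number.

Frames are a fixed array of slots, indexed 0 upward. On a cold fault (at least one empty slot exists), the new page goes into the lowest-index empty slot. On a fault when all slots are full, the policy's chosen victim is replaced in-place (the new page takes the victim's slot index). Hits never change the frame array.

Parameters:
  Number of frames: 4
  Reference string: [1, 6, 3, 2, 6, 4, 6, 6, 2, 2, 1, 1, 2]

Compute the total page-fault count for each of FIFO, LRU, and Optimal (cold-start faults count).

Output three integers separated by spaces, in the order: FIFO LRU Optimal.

Answer: 6 6 5

Derivation:
--- FIFO ---
  step 0: ref 1 -> FAULT, frames=[1,-,-,-] (faults so far: 1)
  step 1: ref 6 -> FAULT, frames=[1,6,-,-] (faults so far: 2)
  step 2: ref 3 -> FAULT, frames=[1,6,3,-] (faults so far: 3)
  step 3: ref 2 -> FAULT, frames=[1,6,3,2] (faults so far: 4)
  step 4: ref 6 -> HIT, frames=[1,6,3,2] (faults so far: 4)
  step 5: ref 4 -> FAULT, evict 1, frames=[4,6,3,2] (faults so far: 5)
  step 6: ref 6 -> HIT, frames=[4,6,3,2] (faults so far: 5)
  step 7: ref 6 -> HIT, frames=[4,6,3,2] (faults so far: 5)
  step 8: ref 2 -> HIT, frames=[4,6,3,2] (faults so far: 5)
  step 9: ref 2 -> HIT, frames=[4,6,3,2] (faults so far: 5)
  step 10: ref 1 -> FAULT, evict 6, frames=[4,1,3,2] (faults so far: 6)
  step 11: ref 1 -> HIT, frames=[4,1,3,2] (faults so far: 6)
  step 12: ref 2 -> HIT, frames=[4,1,3,2] (faults so far: 6)
  FIFO total faults: 6
--- LRU ---
  step 0: ref 1 -> FAULT, frames=[1,-,-,-] (faults so far: 1)
  step 1: ref 6 -> FAULT, frames=[1,6,-,-] (faults so far: 2)
  step 2: ref 3 -> FAULT, frames=[1,6,3,-] (faults so far: 3)
  step 3: ref 2 -> FAULT, frames=[1,6,3,2] (faults so far: 4)
  step 4: ref 6 -> HIT, frames=[1,6,3,2] (faults so far: 4)
  step 5: ref 4 -> FAULT, evict 1, frames=[4,6,3,2] (faults so far: 5)
  step 6: ref 6 -> HIT, frames=[4,6,3,2] (faults so far: 5)
  step 7: ref 6 -> HIT, frames=[4,6,3,2] (faults so far: 5)
  step 8: ref 2 -> HIT, frames=[4,6,3,2] (faults so far: 5)
  step 9: ref 2 -> HIT, frames=[4,6,3,2] (faults so far: 5)
  step 10: ref 1 -> FAULT, evict 3, frames=[4,6,1,2] (faults so far: 6)
  step 11: ref 1 -> HIT, frames=[4,6,1,2] (faults so far: 6)
  step 12: ref 2 -> HIT, frames=[4,6,1,2] (faults so far: 6)
  LRU total faults: 6
--- Optimal ---
  step 0: ref 1 -> FAULT, frames=[1,-,-,-] (faults so far: 1)
  step 1: ref 6 -> FAULT, frames=[1,6,-,-] (faults so far: 2)
  step 2: ref 3 -> FAULT, frames=[1,6,3,-] (faults so far: 3)
  step 3: ref 2 -> FAULT, frames=[1,6,3,2] (faults so far: 4)
  step 4: ref 6 -> HIT, frames=[1,6,3,2] (faults so far: 4)
  step 5: ref 4 -> FAULT, evict 3, frames=[1,6,4,2] (faults so far: 5)
  step 6: ref 6 -> HIT, frames=[1,6,4,2] (faults so far: 5)
  step 7: ref 6 -> HIT, frames=[1,6,4,2] (faults so far: 5)
  step 8: ref 2 -> HIT, frames=[1,6,4,2] (faults so far: 5)
  step 9: ref 2 -> HIT, frames=[1,6,4,2] (faults so far: 5)
  step 10: ref 1 -> HIT, frames=[1,6,4,2] (faults so far: 5)
  step 11: ref 1 -> HIT, frames=[1,6,4,2] (faults so far: 5)
  step 12: ref 2 -> HIT, frames=[1,6,4,2] (faults so far: 5)
  Optimal total faults: 5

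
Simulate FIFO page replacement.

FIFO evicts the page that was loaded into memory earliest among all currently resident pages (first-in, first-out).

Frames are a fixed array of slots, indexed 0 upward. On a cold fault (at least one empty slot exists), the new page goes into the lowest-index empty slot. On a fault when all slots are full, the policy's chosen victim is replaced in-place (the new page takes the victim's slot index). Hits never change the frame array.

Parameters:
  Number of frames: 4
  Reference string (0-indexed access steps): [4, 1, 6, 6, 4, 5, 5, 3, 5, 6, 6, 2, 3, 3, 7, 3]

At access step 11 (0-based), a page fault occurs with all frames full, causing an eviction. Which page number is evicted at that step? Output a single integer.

Answer: 1

Derivation:
Step 0: ref 4 -> FAULT, frames=[4,-,-,-]
Step 1: ref 1 -> FAULT, frames=[4,1,-,-]
Step 2: ref 6 -> FAULT, frames=[4,1,6,-]
Step 3: ref 6 -> HIT, frames=[4,1,6,-]
Step 4: ref 4 -> HIT, frames=[4,1,6,-]
Step 5: ref 5 -> FAULT, frames=[4,1,6,5]
Step 6: ref 5 -> HIT, frames=[4,1,6,5]
Step 7: ref 3 -> FAULT, evict 4, frames=[3,1,6,5]
Step 8: ref 5 -> HIT, frames=[3,1,6,5]
Step 9: ref 6 -> HIT, frames=[3,1,6,5]
Step 10: ref 6 -> HIT, frames=[3,1,6,5]
Step 11: ref 2 -> FAULT, evict 1, frames=[3,2,6,5]
At step 11: evicted page 1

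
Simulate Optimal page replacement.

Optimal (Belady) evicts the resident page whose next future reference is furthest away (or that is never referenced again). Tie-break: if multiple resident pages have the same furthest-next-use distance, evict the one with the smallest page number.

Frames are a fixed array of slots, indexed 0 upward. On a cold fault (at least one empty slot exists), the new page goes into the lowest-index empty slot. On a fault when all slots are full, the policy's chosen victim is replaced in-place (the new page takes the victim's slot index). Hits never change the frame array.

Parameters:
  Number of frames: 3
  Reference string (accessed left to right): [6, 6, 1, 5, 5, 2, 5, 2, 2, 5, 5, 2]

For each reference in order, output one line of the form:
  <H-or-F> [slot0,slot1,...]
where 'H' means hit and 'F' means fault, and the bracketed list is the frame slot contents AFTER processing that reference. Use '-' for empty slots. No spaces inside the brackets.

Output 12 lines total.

F [6,-,-]
H [6,-,-]
F [6,1,-]
F [6,1,5]
H [6,1,5]
F [6,2,5]
H [6,2,5]
H [6,2,5]
H [6,2,5]
H [6,2,5]
H [6,2,5]
H [6,2,5]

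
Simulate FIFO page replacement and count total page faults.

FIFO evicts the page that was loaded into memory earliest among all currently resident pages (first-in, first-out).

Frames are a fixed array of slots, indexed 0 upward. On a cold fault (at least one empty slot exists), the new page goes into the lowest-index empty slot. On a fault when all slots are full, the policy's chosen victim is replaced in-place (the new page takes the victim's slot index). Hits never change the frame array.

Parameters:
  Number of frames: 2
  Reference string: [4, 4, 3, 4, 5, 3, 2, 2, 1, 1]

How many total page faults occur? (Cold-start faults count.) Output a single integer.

Answer: 5

Derivation:
Step 0: ref 4 → FAULT, frames=[4,-]
Step 1: ref 4 → HIT, frames=[4,-]
Step 2: ref 3 → FAULT, frames=[4,3]
Step 3: ref 4 → HIT, frames=[4,3]
Step 4: ref 5 → FAULT (evict 4), frames=[5,3]
Step 5: ref 3 → HIT, frames=[5,3]
Step 6: ref 2 → FAULT (evict 3), frames=[5,2]
Step 7: ref 2 → HIT, frames=[5,2]
Step 8: ref 1 → FAULT (evict 5), frames=[1,2]
Step 9: ref 1 → HIT, frames=[1,2]
Total faults: 5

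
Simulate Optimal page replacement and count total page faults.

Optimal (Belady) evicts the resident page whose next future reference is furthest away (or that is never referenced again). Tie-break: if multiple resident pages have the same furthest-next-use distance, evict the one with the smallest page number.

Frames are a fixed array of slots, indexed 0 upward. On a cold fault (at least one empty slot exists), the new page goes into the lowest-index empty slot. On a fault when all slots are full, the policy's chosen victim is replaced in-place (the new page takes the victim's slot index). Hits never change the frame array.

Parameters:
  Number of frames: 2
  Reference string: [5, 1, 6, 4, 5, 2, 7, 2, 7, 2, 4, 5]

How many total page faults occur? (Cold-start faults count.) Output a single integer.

Step 0: ref 5 → FAULT, frames=[5,-]
Step 1: ref 1 → FAULT, frames=[5,1]
Step 2: ref 6 → FAULT (evict 1), frames=[5,6]
Step 3: ref 4 → FAULT (evict 6), frames=[5,4]
Step 4: ref 5 → HIT, frames=[5,4]
Step 5: ref 2 → FAULT (evict 5), frames=[2,4]
Step 6: ref 7 → FAULT (evict 4), frames=[2,7]
Step 7: ref 2 → HIT, frames=[2,7]
Step 8: ref 7 → HIT, frames=[2,7]
Step 9: ref 2 → HIT, frames=[2,7]
Step 10: ref 4 → FAULT (evict 2), frames=[4,7]
Step 11: ref 5 → FAULT (evict 4), frames=[5,7]
Total faults: 8

Answer: 8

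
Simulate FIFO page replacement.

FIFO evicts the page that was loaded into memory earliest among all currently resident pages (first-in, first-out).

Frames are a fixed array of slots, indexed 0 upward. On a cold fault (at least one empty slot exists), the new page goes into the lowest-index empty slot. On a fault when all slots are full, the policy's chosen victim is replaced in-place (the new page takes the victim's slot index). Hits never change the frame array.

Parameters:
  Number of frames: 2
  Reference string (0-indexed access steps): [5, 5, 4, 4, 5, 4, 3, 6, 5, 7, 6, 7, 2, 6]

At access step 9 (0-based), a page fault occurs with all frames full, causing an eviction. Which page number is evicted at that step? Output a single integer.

Answer: 6

Derivation:
Step 0: ref 5 -> FAULT, frames=[5,-]
Step 1: ref 5 -> HIT, frames=[5,-]
Step 2: ref 4 -> FAULT, frames=[5,4]
Step 3: ref 4 -> HIT, frames=[5,4]
Step 4: ref 5 -> HIT, frames=[5,4]
Step 5: ref 4 -> HIT, frames=[5,4]
Step 6: ref 3 -> FAULT, evict 5, frames=[3,4]
Step 7: ref 6 -> FAULT, evict 4, frames=[3,6]
Step 8: ref 5 -> FAULT, evict 3, frames=[5,6]
Step 9: ref 7 -> FAULT, evict 6, frames=[5,7]
At step 9: evicted page 6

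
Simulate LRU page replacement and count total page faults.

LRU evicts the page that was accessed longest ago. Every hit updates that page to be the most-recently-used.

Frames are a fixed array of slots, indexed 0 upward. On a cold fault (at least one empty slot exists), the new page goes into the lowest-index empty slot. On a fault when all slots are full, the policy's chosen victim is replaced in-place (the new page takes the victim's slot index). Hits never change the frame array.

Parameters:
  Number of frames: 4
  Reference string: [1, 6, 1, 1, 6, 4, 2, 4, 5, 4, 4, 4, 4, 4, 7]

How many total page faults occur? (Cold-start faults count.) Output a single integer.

Answer: 6

Derivation:
Step 0: ref 1 → FAULT, frames=[1,-,-,-]
Step 1: ref 6 → FAULT, frames=[1,6,-,-]
Step 2: ref 1 → HIT, frames=[1,6,-,-]
Step 3: ref 1 → HIT, frames=[1,6,-,-]
Step 4: ref 6 → HIT, frames=[1,6,-,-]
Step 5: ref 4 → FAULT, frames=[1,6,4,-]
Step 6: ref 2 → FAULT, frames=[1,6,4,2]
Step 7: ref 4 → HIT, frames=[1,6,4,2]
Step 8: ref 5 → FAULT (evict 1), frames=[5,6,4,2]
Step 9: ref 4 → HIT, frames=[5,6,4,2]
Step 10: ref 4 → HIT, frames=[5,6,4,2]
Step 11: ref 4 → HIT, frames=[5,6,4,2]
Step 12: ref 4 → HIT, frames=[5,6,4,2]
Step 13: ref 4 → HIT, frames=[5,6,4,2]
Step 14: ref 7 → FAULT (evict 6), frames=[5,7,4,2]
Total faults: 6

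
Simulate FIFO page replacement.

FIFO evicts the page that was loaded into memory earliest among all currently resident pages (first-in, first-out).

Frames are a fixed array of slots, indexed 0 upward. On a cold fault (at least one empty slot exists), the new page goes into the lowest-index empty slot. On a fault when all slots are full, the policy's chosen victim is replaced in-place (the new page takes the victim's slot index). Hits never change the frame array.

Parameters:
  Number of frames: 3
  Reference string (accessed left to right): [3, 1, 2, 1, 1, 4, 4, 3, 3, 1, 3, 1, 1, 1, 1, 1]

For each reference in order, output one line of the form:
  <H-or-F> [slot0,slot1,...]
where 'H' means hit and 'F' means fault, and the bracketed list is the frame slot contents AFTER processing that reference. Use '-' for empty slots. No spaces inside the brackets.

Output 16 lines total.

F [3,-,-]
F [3,1,-]
F [3,1,2]
H [3,1,2]
H [3,1,2]
F [4,1,2]
H [4,1,2]
F [4,3,2]
H [4,3,2]
F [4,3,1]
H [4,3,1]
H [4,3,1]
H [4,3,1]
H [4,3,1]
H [4,3,1]
H [4,3,1]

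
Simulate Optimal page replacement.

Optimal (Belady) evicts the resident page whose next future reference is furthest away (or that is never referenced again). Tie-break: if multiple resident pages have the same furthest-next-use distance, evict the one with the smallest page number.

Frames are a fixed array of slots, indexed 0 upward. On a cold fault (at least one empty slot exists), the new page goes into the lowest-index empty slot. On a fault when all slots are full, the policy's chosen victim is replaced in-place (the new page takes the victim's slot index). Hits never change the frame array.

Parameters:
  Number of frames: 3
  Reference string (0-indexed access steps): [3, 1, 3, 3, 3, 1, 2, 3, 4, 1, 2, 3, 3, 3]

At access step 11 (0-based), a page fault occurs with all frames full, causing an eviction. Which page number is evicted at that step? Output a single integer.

Step 0: ref 3 -> FAULT, frames=[3,-,-]
Step 1: ref 1 -> FAULT, frames=[3,1,-]
Step 2: ref 3 -> HIT, frames=[3,1,-]
Step 3: ref 3 -> HIT, frames=[3,1,-]
Step 4: ref 3 -> HIT, frames=[3,1,-]
Step 5: ref 1 -> HIT, frames=[3,1,-]
Step 6: ref 2 -> FAULT, frames=[3,1,2]
Step 7: ref 3 -> HIT, frames=[3,1,2]
Step 8: ref 4 -> FAULT, evict 3, frames=[4,1,2]
Step 9: ref 1 -> HIT, frames=[4,1,2]
Step 10: ref 2 -> HIT, frames=[4,1,2]
Step 11: ref 3 -> FAULT, evict 1, frames=[4,3,2]
At step 11: evicted page 1

Answer: 1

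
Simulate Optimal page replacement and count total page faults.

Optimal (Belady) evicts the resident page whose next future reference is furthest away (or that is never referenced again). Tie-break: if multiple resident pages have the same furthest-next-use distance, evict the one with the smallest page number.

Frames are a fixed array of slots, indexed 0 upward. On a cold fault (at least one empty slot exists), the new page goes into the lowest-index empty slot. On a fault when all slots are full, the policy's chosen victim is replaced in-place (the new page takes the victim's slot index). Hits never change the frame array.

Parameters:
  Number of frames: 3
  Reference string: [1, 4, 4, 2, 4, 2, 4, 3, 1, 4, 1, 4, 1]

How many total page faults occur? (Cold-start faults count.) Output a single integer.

Step 0: ref 1 → FAULT, frames=[1,-,-]
Step 1: ref 4 → FAULT, frames=[1,4,-]
Step 2: ref 4 → HIT, frames=[1,4,-]
Step 3: ref 2 → FAULT, frames=[1,4,2]
Step 4: ref 4 → HIT, frames=[1,4,2]
Step 5: ref 2 → HIT, frames=[1,4,2]
Step 6: ref 4 → HIT, frames=[1,4,2]
Step 7: ref 3 → FAULT (evict 2), frames=[1,4,3]
Step 8: ref 1 → HIT, frames=[1,4,3]
Step 9: ref 4 → HIT, frames=[1,4,3]
Step 10: ref 1 → HIT, frames=[1,4,3]
Step 11: ref 4 → HIT, frames=[1,4,3]
Step 12: ref 1 → HIT, frames=[1,4,3]
Total faults: 4

Answer: 4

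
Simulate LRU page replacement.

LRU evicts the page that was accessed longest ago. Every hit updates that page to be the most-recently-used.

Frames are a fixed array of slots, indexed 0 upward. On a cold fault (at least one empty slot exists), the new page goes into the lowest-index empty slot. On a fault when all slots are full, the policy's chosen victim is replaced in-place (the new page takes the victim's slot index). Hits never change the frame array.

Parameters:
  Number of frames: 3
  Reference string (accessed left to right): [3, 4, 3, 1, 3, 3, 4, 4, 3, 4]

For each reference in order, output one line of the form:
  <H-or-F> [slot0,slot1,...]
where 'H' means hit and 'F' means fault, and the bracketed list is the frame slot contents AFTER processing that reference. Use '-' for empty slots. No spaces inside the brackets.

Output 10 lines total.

F [3,-,-]
F [3,4,-]
H [3,4,-]
F [3,4,1]
H [3,4,1]
H [3,4,1]
H [3,4,1]
H [3,4,1]
H [3,4,1]
H [3,4,1]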